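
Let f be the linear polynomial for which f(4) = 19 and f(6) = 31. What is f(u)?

Using the Lagrange interpolation formula with nodes 4, 6:
  L_0(u) = (u - 6) / -2
  L_1(u) = (u - 4) / 2
Then f(u) = 19·L_0(u) + 31·L_1(u).
Expanding and collecting terms gives f(u) = 6u - 5.
Check: f(6) = 31. ✓

f(u) = 6u - 5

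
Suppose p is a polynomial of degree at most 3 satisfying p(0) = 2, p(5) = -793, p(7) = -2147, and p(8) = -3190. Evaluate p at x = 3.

-175

Using the Lagrange interpolation formula with nodes 0, 5, 7, 8:
  L_0(x) = (x - 5)(x - 7)(x - 8) / -280
  L_1(x) = x(x - 7)(x - 8) / 30
  L_2(x) = x(x - 5)(x - 8) / -14
  L_3(x) = x(x - 5)(x - 7) / 24
Then p(x) = 2·L_0(x) - 793·L_1(x) - 2147·L_2(x) - 3190·L_3(x).
Expanding and collecting terms gives p(x) = -6x³ - 2x² + x + 2.
Evaluating at x = 3: p(3) = -175.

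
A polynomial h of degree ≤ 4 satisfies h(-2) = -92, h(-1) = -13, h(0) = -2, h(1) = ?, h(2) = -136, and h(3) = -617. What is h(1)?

The 5 known points determine the degree-4 polynomial uniquely.
Write h(t) = at^4 + bt^3 + ct^2 + dt + e. Substituting each data point gives a linear system:
  16a - 8b + 4c - 2d + e = -92
  a - b + c - d + e = -13
  e = -2
  16a + 8b + 4c + 2d + e = -136
  81a + 27b + 9c + 3d + e = -617
Solving the system yields a = -6, b = -4, c = -4, d = 5, e = -2.
So h(t) = -6t⁴ - 4t³ - 4t² + 5t - 2.
Then h(1) = -11.

-11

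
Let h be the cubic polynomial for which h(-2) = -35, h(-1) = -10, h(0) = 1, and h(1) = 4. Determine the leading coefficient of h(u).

1

Write h(u) = au^3 + bu^2 + cu + d. Substituting each data point gives a linear system:
  -8a + 4b - 2c + d = -35
  -a + b - c + d = -10
  d = 1
  a + b + c + d = 4
Solving the system yields a = 1, b = -4, c = 6, d = 1.
So h(u) = u^3 - 4u^2 + 6u + 1.
The leading coefficient is 1.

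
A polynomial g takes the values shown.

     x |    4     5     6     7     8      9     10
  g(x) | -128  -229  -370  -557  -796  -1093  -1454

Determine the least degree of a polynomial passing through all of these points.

Forward differences of the values at x = 4, 5, 6, 7, 8, 9, 10:
  g  : -128  -229  -370  -557  -796  -1093  -1454
  Δ  : -101  -141  -187  -239  -297  -361
  Δ^2: -40  -46  -52  -58  -64
  Δ^3: -6  -6  -6  -6
  Δ^4: 0  0  0
  Δ^5: 0  0
  Δ^6: 0
The third differences are constant (-6) and nonzero, while all higher differences vanish, so the minimal degree is 3.

3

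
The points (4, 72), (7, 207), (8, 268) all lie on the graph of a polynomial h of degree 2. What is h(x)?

h(x) = 4x^2 + x + 4

Write h(x) = ax^2 + bx + c. Substituting each data point gives a linear system:
  16a + 4b + c = 72
  49a + 7b + c = 207
  64a + 8b + c = 268
Solving the system yields a = 4, b = 1, c = 4.
So h(x) = 4x^2 + x + 4.
Check: h(8) = 268. ✓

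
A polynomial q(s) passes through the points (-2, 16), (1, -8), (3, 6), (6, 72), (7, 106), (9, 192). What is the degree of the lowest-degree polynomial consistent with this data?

Divided differences on the nodes -2, 1, 3, 6, 7, 9:
  order 0: 16  -8  6  72  106  192
  order 1: -8  7  22  34  43
  order 2: 3  3  3  3
  order 3: 0  0  0
  order 4: 0  0
  order 5: 0
The order-2 divided differences are all 3 (nonzero) and every higher order vanishes, so the data lies on a polynomial of degree exactly 2.

2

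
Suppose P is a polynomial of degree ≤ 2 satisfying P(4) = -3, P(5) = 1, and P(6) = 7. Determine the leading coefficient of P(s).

1

Write P(s) = as^2 + bs + c. Substituting each data point gives a linear system:
  16a + 4b + c = -3
  25a + 5b + c = 1
  36a + 6b + c = 7
Solving the system yields a = 1, b = -5, c = 1.
So P(s) = s^2 - 5s + 1.
The leading coefficient is 1.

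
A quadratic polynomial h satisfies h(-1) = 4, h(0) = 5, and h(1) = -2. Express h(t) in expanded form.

h(t) = -4t^2 - 3t + 5

Write h(t) = at^2 + bt + c. Substituting each data point gives a linear system:
  a - b + c = 4
  c = 5
  a + b + c = -2
Solving the system yields a = -4, b = -3, c = 5.
So h(t) = -4t^2 - 3t + 5.
Check: h(-1) = 4. ✓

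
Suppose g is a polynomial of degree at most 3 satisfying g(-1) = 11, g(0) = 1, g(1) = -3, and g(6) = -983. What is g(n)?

g(n) = -5n^3 + 3n^2 - 2n + 1

Write g(n) = an^3 + bn^2 + cn + d. Substituting each data point gives a linear system:
  -a + b - c + d = 11
  d = 1
  a + b + c + d = -3
  216a + 36b + 6c + d = -983
Solving the system yields a = -5, b = 3, c = -2, d = 1.
So g(n) = -5n^3 + 3n^2 - 2n + 1.
Check: g(6) = -983. ✓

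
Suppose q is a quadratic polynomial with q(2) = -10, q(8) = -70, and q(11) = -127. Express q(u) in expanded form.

q(u) = -u^2 - 6

Write q(u) = au^2 + bu + c. Substituting each data point gives a linear system:
  4a + 2b + c = -10
  64a + 8b + c = -70
  121a + 11b + c = -127
Solving the system yields a = -1, b = 0, c = -6.
So q(u) = -u^2 - 6.
Check: q(11) = -127. ✓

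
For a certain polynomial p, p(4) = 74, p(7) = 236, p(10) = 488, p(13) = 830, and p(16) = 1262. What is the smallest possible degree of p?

2

Forward differences of the values at n = 4, 7, 10, 13, 16:
  p  : 74  236  488  830  1262
  Δ  : 162  252  342  432
  Δ^2: 90  90  90
  Δ^3: 0  0
  Δ^4: 0
The second differences are constant (90) and nonzero, while all higher differences vanish, so the minimal degree is 2.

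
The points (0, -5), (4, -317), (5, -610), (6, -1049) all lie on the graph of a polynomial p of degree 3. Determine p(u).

p(u) = -5u^3 + 2u^2 - 6u - 5

Using the Lagrange interpolation formula with nodes 0, 4, 5, 6:
  L_0(u) = (u - 4)(u - 5)(u - 6) / -120
  L_1(u) = u(u - 5)(u - 6) / 8
  L_2(u) = u(u - 4)(u - 6) / -5
  L_3(u) = u(u - 4)(u - 5) / 12
Then p(u) = -5·L_0(u) - 317·L_1(u) - 610·L_2(u) - 1049·L_3(u).
Expanding and collecting terms gives p(u) = -5u^3 + 2u^2 - 6u - 5.
Check: p(5) = -610. ✓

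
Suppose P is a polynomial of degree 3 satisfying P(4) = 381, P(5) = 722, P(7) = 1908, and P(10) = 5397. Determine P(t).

P(t) = 5t^3 + 4t^2 - 3

Write P(t) = at^3 + bt^2 + ct + d. Substituting each data point gives a linear system:
  64a + 16b + 4c + d = 381
  125a + 25b + 5c + d = 722
  343a + 49b + 7c + d = 1908
  1000a + 100b + 10c + d = 5397
Solving the system yields a = 5, b = 4, c = 0, d = -3.
So P(t) = 5t^3 + 4t^2 - 3.
Check: P(5) = 722. ✓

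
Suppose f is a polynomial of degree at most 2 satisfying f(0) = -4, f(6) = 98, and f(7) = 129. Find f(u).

Using the Lagrange interpolation formula with nodes 0, 6, 7:
  L_0(u) = (u - 6)(u - 7) / 42
  L_1(u) = u(u - 7) / -6
  L_2(u) = u(u - 6) / 7
Then f(u) = -4·L_0(u) + 98·L_1(u) + 129·L_2(u).
Expanding and collecting terms gives f(u) = 2u^2 + 5u - 4.
Check: f(6) = 98. ✓

f(u) = 2u^2 + 5u - 4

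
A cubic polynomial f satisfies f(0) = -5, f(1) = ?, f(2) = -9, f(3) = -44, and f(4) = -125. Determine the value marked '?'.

-2

On equispaced nodes a degree-3 polynomial has vanishing fourth forward difference, so
  f(0) - 4·f(1) + 6·f(2) - 4·f(3) + f(4) = 0.
Substituting the known values and solving for f(1):
  -4·f(1) = 8
  f(1) = -2.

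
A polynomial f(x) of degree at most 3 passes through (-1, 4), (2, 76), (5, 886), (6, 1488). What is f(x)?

f(x) = 6x^3 + 5x^2 + x + 6

Using the Lagrange interpolation formula with nodes -1, 2, 5, 6:
  L_0(x) = (x - 2)(x - 5)(x - 6) / -126
  L_1(x) = (x + 1)(x - 5)(x - 6) / 36
  L_2(x) = (x + 1)(x - 2)(x - 6) / -18
  L_3(x) = (x + 1)(x - 2)(x - 5) / 28
Then f(x) = 4·L_0(x) + 76·L_1(x) + 886·L_2(x) + 1488·L_3(x).
Expanding and collecting terms gives f(x) = 6x^3 + 5x^2 + x + 6.
Check: f(6) = 1488. ✓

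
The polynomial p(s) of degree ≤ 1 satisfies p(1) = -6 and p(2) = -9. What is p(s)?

Using the Lagrange interpolation formula with nodes 1, 2:
  L_0(s) = (s - 2) / -1
  L_1(s) = (s - 1) / 1
Then p(s) = -6·L_0(s) - 9·L_1(s).
Expanding and collecting terms gives p(s) = -3s - 3.
Check: p(1) = -6. ✓

p(s) = -3s - 3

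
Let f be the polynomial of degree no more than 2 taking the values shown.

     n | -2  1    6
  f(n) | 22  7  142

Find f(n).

Write f(n) = an^2 + bn + c. Substituting each data point gives a linear system:
  4a - 2b + c = 22
  a + b + c = 7
  36a + 6b + c = 142
Solving the system yields a = 4, b = -1, c = 4.
So f(n) = 4n^2 - n + 4.
Check: f(1) = 7. ✓

f(n) = 4n^2 - n + 4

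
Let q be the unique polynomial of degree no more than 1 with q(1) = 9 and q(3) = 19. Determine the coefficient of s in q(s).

Write q(s) = as + b. Substituting each data point gives a linear system:
  a + b = 9
  3a + b = 19
Solving the system yields a = 5, b = 4.
So q(s) = 5s + 4.
The leading coefficient is 5.

5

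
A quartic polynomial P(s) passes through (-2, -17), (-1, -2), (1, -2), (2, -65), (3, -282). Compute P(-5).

Using the Lagrange interpolation formula with nodes -2, -1, 1, 2, 3:
  L_0(s) = (s + 1)(s - 1)(s - 2)(s - 3) / 60
  L_1(s) = (s + 2)(s - 1)(s - 2)(s - 3) / -24
  L_2(s) = (s + 2)(s + 1)(s - 2)(s - 3) / 12
  L_3(s) = (s + 2)(s + 1)(s - 1)(s - 3) / -12
  L_4(s) = (s + 2)(s + 1)(s - 1)(s - 2) / 40
Then P(s) = -17·L_0(s) - 2·L_1(s) - 2·L_2(s) - 65·L_3(s) - 282·L_4(s).
Expanding and collecting terms gives P(s) = -2s^4 - 4s^3 - 3s^2 + 4s + 3.
Evaluating at s = -5: P(-5) = -842.

-842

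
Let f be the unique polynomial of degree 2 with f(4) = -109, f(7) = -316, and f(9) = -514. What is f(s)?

f(s) = -6s^2 - 3s - 1

Using the Lagrange interpolation formula with nodes 4, 7, 9:
  L_0(s) = (s - 7)(s - 9) / 15
  L_1(s) = (s - 4)(s - 9) / -6
  L_2(s) = (s - 4)(s - 7) / 10
Then f(s) = -109·L_0(s) - 316·L_1(s) - 514·L_2(s).
Expanding and collecting terms gives f(s) = -6s² - 3s - 1.
Check: f(7) = -316. ✓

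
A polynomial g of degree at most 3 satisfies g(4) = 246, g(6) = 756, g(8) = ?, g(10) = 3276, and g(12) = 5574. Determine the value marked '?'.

The 4 known points determine the degree-3 polynomial uniquely.
Write g(u) = au^3 + bu^2 + cu + d. Substituting each data point gives a linear system:
  64a + 16b + 4c + d = 246
  216a + 36b + 6c + d = 756
  1000a + 100b + 10c + d = 3276
  1728a + 144b + 12c + d = 5574
Solving the system yields a = 3, b = 5/2, c = 2, d = 6.
So g(u) = 3u^3 + (5/2)u^2 + 2u + 6.
Then g(8) = 1718.

1718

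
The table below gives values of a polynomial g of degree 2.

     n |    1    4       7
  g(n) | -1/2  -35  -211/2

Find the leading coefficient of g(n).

Write g(n) = an^2 + bn + c. Substituting each data point gives a linear system:
  a + b + c = -1/2
  16a + 4b + c = -35
  49a + 7b + c = -211/2
Solving the system yields a = -2, b = -3/2, c = 3.
So g(n) = -2n² - (3/2)n + 3.
The leading coefficient is -2.

-2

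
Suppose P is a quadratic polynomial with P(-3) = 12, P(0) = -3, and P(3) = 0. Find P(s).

Using the Lagrange interpolation formula with nodes -3, 0, 3:
  L_0(s) = s(s - 3) / 18
  L_1(s) = (s + 3)(s - 3) / -9
  L_2(s) = (s + 3)s / 18
Then P(s) = 12·L_0(s) - 3·L_1(s) + 0·L_2(s).
Expanding and collecting terms gives P(s) = s² - 2s - 3.
Check: P(0) = -3. ✓

P(s) = s^2 - 2s - 3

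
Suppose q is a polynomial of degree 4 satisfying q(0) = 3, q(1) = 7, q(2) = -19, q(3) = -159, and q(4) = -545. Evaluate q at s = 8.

-8869

Using the Lagrange interpolation formula with nodes 0, 1, 2, 3, 4:
  L_0(s) = (s - 1)(s - 2)(s - 3)(s - 4) / 24
  L_1(s) = s(s - 2)(s - 3)(s - 4) / -6
  L_2(s) = s(s - 1)(s - 3)(s - 4) / 4
  L_3(s) = s(s - 1)(s - 2)(s - 4) / -6
  L_4(s) = s(s - 1)(s - 2)(s - 3) / 24
Then q(s) = 3·L_0(s) + 7·L_1(s) - 19·L_2(s) - 159·L_3(s) - 545·L_4(s).
Expanding and collecting terms gives q(s) = -2s^4 - 2s^3 + 5s^2 + 3s + 3.
Evaluating at s = 8: q(8) = -8869.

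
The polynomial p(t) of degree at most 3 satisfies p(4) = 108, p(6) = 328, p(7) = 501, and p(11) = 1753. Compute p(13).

2799

Write p(t) = at^3 + bt^2 + ct + d. Substituting each data point gives a linear system:
  64a + 16b + 4c + d = 108
  216a + 36b + 6c + d = 328
  343a + 49b + 7c + d = 501
  1331a + 121b + 11c + d = 1753
Solving the system yields a = 1, b = 4, c = -6, d = 4.
So p(t) = t³ + 4t² - 6t + 4.
Then p(13) = 2799.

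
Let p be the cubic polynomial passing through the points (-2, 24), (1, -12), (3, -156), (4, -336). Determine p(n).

Write p(n) = an^3 + bn^2 + cn + d. Substituting each data point gives a linear system:
  -8a + 4b - 2c + d = 24
  a + b + c + d = -12
  27a + 9b + 3c + d = -156
  64a + 16b + 4c + d = -336
Solving the system yields a = -4, b = -4, c = -4, d = 0.
So p(n) = -4n^3 - 4n^2 - 4n.
Check: p(3) = -156. ✓

p(n) = -4n^3 - 4n^2 - 4n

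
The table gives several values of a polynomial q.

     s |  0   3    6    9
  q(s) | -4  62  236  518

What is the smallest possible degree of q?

2

Forward differences of the values at s = 0, 3, 6, 9:
  q  : -4  62  236  518
  Δ  : 66  174  282
  Δ^2: 108  108
  Δ^3: 0
The second differences are constant (108) and nonzero, while all higher differences vanish, so the minimal degree is 2.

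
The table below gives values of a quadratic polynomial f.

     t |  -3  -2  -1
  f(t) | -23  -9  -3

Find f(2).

Forward differences of the values at t = -3, -2, -1:
  f  : -23  -9  -3
  Δ  : 14  6
  Δ^2: -8
The second differences are constant, confirming degree 2.
Interpolating (Newton forward form) and evaluating at t = 2 gives f(2) = -33.

-33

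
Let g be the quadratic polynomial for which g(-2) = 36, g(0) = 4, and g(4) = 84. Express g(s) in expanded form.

Using the Lagrange interpolation formula with nodes -2, 0, 4:
  L_0(s) = s(s - 4) / 12
  L_1(s) = (s + 2)(s - 4) / -8
  L_2(s) = (s + 2)s / 24
Then g(s) = 36·L_0(s) + 4·L_1(s) + 84·L_2(s).
Expanding and collecting terms gives g(s) = 6s^2 - 4s + 4.
Check: g(0) = 4. ✓

g(s) = 6s^2 - 4s + 4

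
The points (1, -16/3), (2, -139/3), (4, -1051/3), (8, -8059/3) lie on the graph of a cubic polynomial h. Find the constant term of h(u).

5/3

Write h(u) = au^3 + bu^2 + cu + d. Substituting each data point gives a linear system:
  a + b + c + d = -16/3
  8a + 4b + 2c + d = -139/3
  64a + 16b + 4c + d = -1051/3
  512a + 64b + 8c + d = -8059/3
Solving the system yields a = -5, b = -2, c = 0, d = 5/3.
So h(u) = -5u³ - 2u² + 5/3.
The constant term is 5/3.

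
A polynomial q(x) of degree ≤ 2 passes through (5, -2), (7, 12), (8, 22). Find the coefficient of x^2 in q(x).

1

Write q(x) = ax^2 + bx + c. Substituting each data point gives a linear system:
  25a + 5b + c = -2
  49a + 7b + c = 12
  64a + 8b + c = 22
Solving the system yields a = 1, b = -5, c = -2.
So q(x) = x² - 5x - 2.
The leading coefficient is 1.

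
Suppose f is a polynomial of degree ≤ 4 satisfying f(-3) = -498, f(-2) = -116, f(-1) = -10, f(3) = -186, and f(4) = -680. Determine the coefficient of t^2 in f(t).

Write f(t) = at^4 + bt^3 + ct^2 + dt + e. Substituting each data point gives a linear system:
  81a - 27b + 9c - 3d + e = -498
  16a - 8b + 4c - 2d + e = -116
  a - b + c - d + e = -10
  81a + 27b + 9c + 3d + e = -186
  256a + 64b + 16c + 4d + e = -680
Solving the system yields a = -4, b = 6, c = -2, d = -2, e = 0.
So f(t) = -4t^4 + 6t^3 - 2t^2 - 2t.
The coefficient of t^2 is -2.

-2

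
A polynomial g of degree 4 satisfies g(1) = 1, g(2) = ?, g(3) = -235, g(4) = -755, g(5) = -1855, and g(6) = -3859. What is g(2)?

-43

The 5 known points determine the degree-4 polynomial uniquely.
Write g(s) = as^4 + bs^3 + cs^2 + ds + e. Substituting each data point gives a linear system:
  a + b + c + d + e = 1
  81a + 27b + 9c + 3d + e = -235
  256a + 64b + 16c + 4d + e = -755
  625a + 125b + 25c + 5d + e = -1855
  1296a + 216b + 36c + 6d + e = -3859
Solving the system yields a = -3, b = 0, c = 1, d = -2, e = 5.
So g(s) = -3s^4 + s^2 - 2s + 5.
Then g(2) = -43.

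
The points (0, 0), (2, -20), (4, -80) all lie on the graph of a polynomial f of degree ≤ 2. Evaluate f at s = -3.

Write f(s) = as^2 + bs + c. Substituting each data point gives a linear system:
  c = 0
  4a + 2b + c = -20
  16a + 4b + c = -80
Solving the system yields a = -5, b = 0, c = 0.
So f(s) = -5s^2.
Then f(-3) = -45.

-45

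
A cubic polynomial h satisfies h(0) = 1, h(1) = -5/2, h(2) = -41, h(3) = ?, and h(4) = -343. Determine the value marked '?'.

-289/2

On equispaced nodes a degree-3 polynomial has vanishing fourth forward difference, so
  h(0) - 4·h(1) + 6·h(2) - 4·h(3) + h(4) = 0.
Substituting the known values and solving for h(3):
  -4·h(3) = 578
  h(3) = -289/2.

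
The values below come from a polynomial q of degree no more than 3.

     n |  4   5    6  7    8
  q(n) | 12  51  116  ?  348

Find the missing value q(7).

213

On equispaced nodes a degree-3 polynomial has vanishing fourth forward difference, so
  q(4) - 4·q(5) + 6·q(6) - 4·q(7) + q(8) = 0.
Substituting the known values and solving for q(7):
  -4·q(7) = -852
  q(7) = 213.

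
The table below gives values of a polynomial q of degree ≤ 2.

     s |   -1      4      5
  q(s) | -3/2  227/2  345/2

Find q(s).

q(s) = 6s^2 + 5s - 5/2

Using the Lagrange interpolation formula with nodes -1, 4, 5:
  L_0(s) = (s - 4)(s - 5) / 30
  L_1(s) = (s + 1)(s - 5) / -5
  L_2(s) = (s + 1)(s - 4) / 6
Then q(s) = -3/2·L_0(s) + 227/2·L_1(s) + 345/2·L_2(s).
Expanding and collecting terms gives q(s) = 6s^2 + 5s - 5/2.
Check: q(-1) = -3/2. ✓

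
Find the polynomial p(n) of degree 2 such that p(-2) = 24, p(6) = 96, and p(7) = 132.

p(n) = 3n^2 - 3n + 6

Using the Lagrange interpolation formula with nodes -2, 6, 7:
  L_0(n) = (n - 6)(n - 7) / 72
  L_1(n) = (n + 2)(n - 7) / -8
  L_2(n) = (n + 2)(n - 6) / 9
Then p(n) = 24·L_0(n) + 96·L_1(n) + 132·L_2(n).
Expanding and collecting terms gives p(n) = 3n^2 - 3n + 6.
Check: p(6) = 96. ✓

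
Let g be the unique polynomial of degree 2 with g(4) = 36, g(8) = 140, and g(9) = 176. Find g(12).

Using the Lagrange interpolation formula with nodes 4, 8, 9:
  L_0(n) = (n - 8)(n - 9) / 20
  L_1(n) = (n - 4)(n - 9) / -4
  L_2(n) = (n - 4)(n - 8) / 5
Then g(n) = 36·L_0(n) + 140·L_1(n) + 176·L_2(n).
Expanding and collecting terms gives g(n) = 2n^2 + 2n - 4.
Evaluating at n = 12: g(12) = 308.

308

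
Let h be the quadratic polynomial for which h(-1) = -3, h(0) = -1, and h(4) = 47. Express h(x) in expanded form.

h(x) = 2x^2 + 4x - 1

Using the Lagrange interpolation formula with nodes -1, 0, 4:
  L_0(x) = x(x - 4) / 5
  L_1(x) = (x + 1)(x - 4) / -4
  L_2(x) = (x + 1)x / 20
Then h(x) = -3·L_0(x) - 1·L_1(x) + 47·L_2(x).
Expanding and collecting terms gives h(x) = 2x² + 4x - 1.
Check: h(4) = 47. ✓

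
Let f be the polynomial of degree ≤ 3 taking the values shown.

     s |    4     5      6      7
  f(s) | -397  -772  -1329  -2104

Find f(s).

Using the Lagrange interpolation formula with nodes 4, 5, 6, 7:
  L_0(s) = (s - 5)(s - 6)(s - 7) / -6
  L_1(s) = (s - 4)(s - 6)(s - 7) / 2
  L_2(s) = (s - 4)(s - 5)(s - 7) / -2
  L_3(s) = (s - 4)(s - 5)(s - 6) / 6
Then f(s) = -397·L_0(s) - 772·L_1(s) - 1329·L_2(s) - 2104·L_3(s).
Expanding and collecting terms gives f(s) = -6s^3 - s^2 + 3.
Check: f(6) = -1329. ✓

f(s) = -6s^3 - s^2 + 3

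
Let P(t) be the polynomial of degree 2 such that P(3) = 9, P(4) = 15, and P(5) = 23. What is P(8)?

59

Write P(t) = at^2 + bt + c. Substituting each data point gives a linear system:
  9a + 3b + c = 9
  16a + 4b + c = 15
  25a + 5b + c = 23
Solving the system yields a = 1, b = -1, c = 3.
So P(t) = t² - t + 3.
Then P(8) = 59.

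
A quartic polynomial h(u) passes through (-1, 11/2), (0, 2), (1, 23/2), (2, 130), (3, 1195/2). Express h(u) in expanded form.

Using the Lagrange interpolation formula with nodes -1, 0, 1, 2, 3:
  L_0(u) = u(u - 1)(u - 2)(u - 3) / 24
  L_1(u) = (u + 1)(u - 1)(u - 2)(u - 3) / -6
  L_2(u) = (u + 1)u(u - 2)(u - 3) / 4
  L_3(u) = (u + 1)u(u - 1)(u - 3) / -6
  L_4(u) = (u + 1)u(u - 1)(u - 2) / 24
Then h(u) = 11/2·L_0(u) + 2·L_1(u) + 23/2·L_2(u) + 130·L_3(u) + 1195/2·L_4(u).
Expanding and collecting terms gives h(u) = 6u⁴ + 4u³ + (1/2)u² - u + 2.
Check: h(0) = 2. ✓

h(u) = 6u^4 + 4u^3 + (1/2)u^2 - u + 2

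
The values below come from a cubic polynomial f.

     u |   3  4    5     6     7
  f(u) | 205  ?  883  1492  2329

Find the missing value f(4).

466

The 4 known points determine the degree-3 polynomial uniquely.
Write f(u) = au^3 + bu^2 + cu + d. Substituting each data point gives a linear system:
  27a + 9b + 3c + d = 205
  125a + 25b + 5c + d = 883
  216a + 36b + 6c + d = 1492
  343a + 49b + 7c + d = 2329
Solving the system yields a = 6, b = 6, c = -3, d = -2.
So f(u) = 6u^3 + 6u^2 - 3u - 2.
Then f(4) = 466.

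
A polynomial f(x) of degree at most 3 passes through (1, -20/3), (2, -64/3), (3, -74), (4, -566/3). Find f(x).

f(x) = -4x^3 + 5x^2 - (5/3)x - 6

Write f(x) = ax^3 + bx^2 + cx + d. Substituting each data point gives a linear system:
  a + b + c + d = -20/3
  8a + 4b + 2c + d = -64/3
  27a + 9b + 3c + d = -74
  64a + 16b + 4c + d = -566/3
Solving the system yields a = -4, b = 5, c = -5/3, d = -6.
So f(x) = -4x³ + 5x² - (5/3)x - 6.
Check: f(1) = -20/3. ✓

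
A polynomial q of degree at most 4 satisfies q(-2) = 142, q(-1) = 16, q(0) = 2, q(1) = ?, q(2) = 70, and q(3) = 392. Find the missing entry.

4

On equispaced nodes a degree-4 polynomial has vanishing fifth forward difference, so
  - q(-2) + 5·q(-1) - 10·q(0) + 10·q(1) - 5·q(2) + q(3) = 0.
Substituting the known values and solving for q(1):
  10·q(1) = 40
  q(1) = 4.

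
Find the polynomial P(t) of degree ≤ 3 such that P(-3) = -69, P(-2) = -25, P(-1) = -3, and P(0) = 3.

Using the Lagrange interpolation formula with nodes -3, -2, -1, 0:
  L_0(t) = (t + 2)(t + 1)t / -6
  L_1(t) = (t + 3)(t + 1)t / 2
  L_2(t) = (t + 3)(t + 2)t / -2
  L_3(t) = (t + 3)(t + 2)(t + 1) / 6
Then P(t) = -69·L_0(t) - 25·L_1(t) - 3·L_2(t) + 3·L_3(t).
Expanding and collecting terms gives P(t) = t^3 - 5t^2 + 3.
Check: P(-1) = -3. ✓

P(t) = t^3 - 5t^2 + 3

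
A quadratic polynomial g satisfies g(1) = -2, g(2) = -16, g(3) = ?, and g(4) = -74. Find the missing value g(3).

The 3 known points determine the degree-2 polynomial uniquely.
Write g(s) = as^2 + bs + c. Substituting each data point gives a linear system:
  a + b + c = -2
  4a + 2b + c = -16
  16a + 4b + c = -74
Solving the system yields a = -5, b = 1, c = 2.
So g(s) = -5s^2 + s + 2.
Then g(3) = -40.

-40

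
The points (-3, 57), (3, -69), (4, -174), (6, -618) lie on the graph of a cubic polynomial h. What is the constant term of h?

Write h(x) = ax^3 + bx^2 + cx + d. Substituting each data point gives a linear system:
  -27a + 9b - 3c + d = 57
  27a + 9b + 3c + d = -69
  64a + 16b + 4c + d = -174
  216a + 36b + 6c + d = -618
Solving the system yields a = -3, b = 0, c = 6, d = -6.
So h(x) = -3x^3 + 6x - 6.
The constant term is -6.

-6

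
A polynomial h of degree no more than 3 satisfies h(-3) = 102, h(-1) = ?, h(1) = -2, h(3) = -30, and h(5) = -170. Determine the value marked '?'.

10

On equispaced nodes a degree-3 polynomial has vanishing fourth forward difference, so
  h(-3) - 4·h(-1) + 6·h(1) - 4·h(3) + h(5) = 0.
Substituting the known values and solving for h(-1):
  -4·h(-1) = -40
  h(-1) = 10.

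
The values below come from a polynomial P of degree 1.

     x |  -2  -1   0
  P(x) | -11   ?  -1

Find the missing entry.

-6

On equispaced nodes a degree-1 polynomial has vanishing second forward difference, so
  P(-2) - 2·P(-1) + P(0) = 0.
Substituting the known values and solving for P(-1):
  -2·P(-1) = 12
  P(-1) = -6.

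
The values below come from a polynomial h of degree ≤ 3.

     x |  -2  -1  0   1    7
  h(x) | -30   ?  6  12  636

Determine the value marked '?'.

The 4 known points determine the degree-3 polynomial uniquely.
Write h(x) = ax^3 + bx^2 + cx + d. Substituting each data point gives a linear system:
  -8a + 4b - 2c + d = -30
  d = 6
  a + b + c + d = 12
  343a + 49b + 7c + d = 636
Solving the system yields a = 2, b = -2, c = 6, d = 6.
So h(x) = 2x³ - 2x² + 6x + 6.
Then h(-1) = -4.

-4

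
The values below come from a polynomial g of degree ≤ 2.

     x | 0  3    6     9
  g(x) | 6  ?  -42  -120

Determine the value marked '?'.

0

On equispaced nodes a degree-2 polynomial has vanishing third forward difference, so
  - g(0) + 3·g(3) - 3·g(6) + g(9) = 0.
Substituting the known values and solving for g(3):
  3·g(3) = 0
  g(3) = 0.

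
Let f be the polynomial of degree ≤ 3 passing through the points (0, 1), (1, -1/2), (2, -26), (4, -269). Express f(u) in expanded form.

f(u) = -5u^3 + 3u^2 + (1/2)u + 1

Write f(u) = au^3 + bu^2 + cu + d. Substituting each data point gives a linear system:
  d = 1
  a + b + c + d = -1/2
  8a + 4b + 2c + d = -26
  64a + 16b + 4c + d = -269
Solving the system yields a = -5, b = 3, c = 1/2, d = 1.
So f(u) = -5u³ + 3u² + (1/2)u + 1.
Check: f(1) = -1/2. ✓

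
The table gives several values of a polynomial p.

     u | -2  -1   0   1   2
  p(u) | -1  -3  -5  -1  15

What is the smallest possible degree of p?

3

Forward differences of the values at u = -2, -1, 0, 1, 2:
  p  : -1  -3  -5  -1  15
  Δ  : -2  -2  4  16
  Δ^2: 0  6  12
  Δ^3: 6  6
  Δ^4: 0
The third differences are constant (6) and nonzero, while all higher differences vanish, so the minimal degree is 3.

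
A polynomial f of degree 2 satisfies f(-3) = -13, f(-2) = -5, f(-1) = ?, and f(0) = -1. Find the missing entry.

-1

On equispaced nodes a degree-2 polynomial has vanishing third forward difference, so
  - f(-3) + 3·f(-2) - 3·f(-1) + f(0) = 0.
Substituting the known values and solving for f(-1):
  -3·f(-1) = 3
  f(-1) = -1.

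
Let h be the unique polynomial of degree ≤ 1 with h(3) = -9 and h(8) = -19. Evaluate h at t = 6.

-15

Using the Lagrange interpolation formula with nodes 3, 8:
  L_0(t) = (t - 8) / -5
  L_1(t) = (t - 3) / 5
Then h(t) = -9·L_0(t) - 19·L_1(t).
Expanding and collecting terms gives h(t) = -2t - 3.
Evaluating at t = 6: h(6) = -15.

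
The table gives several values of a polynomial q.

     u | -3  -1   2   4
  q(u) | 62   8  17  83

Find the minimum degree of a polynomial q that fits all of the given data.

2

Divided differences on the nodes -3, -1, 2, 4:
  order 0: 62  8  17  83
  order 1: -27  3  33
  order 2: 6  6
  order 3: 0
The order-2 divided differences are all 6 (nonzero) and every higher order vanishes, so the data lies on a polynomial of degree exactly 2.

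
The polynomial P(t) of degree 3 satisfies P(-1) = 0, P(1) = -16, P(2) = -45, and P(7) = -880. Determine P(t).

P(t) = -2t^3 - 3t^2 - 6t - 5

Using the Lagrange interpolation formula with nodes -1, 1, 2, 7:
  L_0(t) = (t - 1)(t - 2)(t - 7) / -48
  L_1(t) = (t + 1)(t - 2)(t - 7) / 12
  L_2(t) = (t + 1)(t - 1)(t - 7) / -15
  L_3(t) = (t + 1)(t - 1)(t - 2) / 240
Then P(t) = 0·L_0(t) - 16·L_1(t) - 45·L_2(t) - 880·L_3(t).
Expanding and collecting terms gives P(t) = -2t^3 - 3t^2 - 6t - 5.
Check: P(1) = -16. ✓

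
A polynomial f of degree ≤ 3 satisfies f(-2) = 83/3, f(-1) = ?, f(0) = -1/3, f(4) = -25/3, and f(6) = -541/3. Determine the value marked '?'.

The 4 known points determine the degree-3 polynomial uniquely.
Write f(n) = an^3 + bn^2 + cn + d. Substituting each data point gives a linear system:
  -8a + 4b - 2c + d = 83/3
  d = -1/3
  64a + 16b + 4c + d = -25/3
  216a + 36b + 6c + d = -541/3
Solving the system yields a = -2, b = 6, c = 6, d = -1/3.
So f(n) = -2n³ + 6n² + 6n - 1/3.
Then f(-1) = 5/3.

5/3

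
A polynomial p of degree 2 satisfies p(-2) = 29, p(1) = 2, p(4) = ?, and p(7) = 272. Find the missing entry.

83

The 3 known points determine the degree-2 polynomial uniquely.
Write p(t) = at^2 + bt + c. Substituting each data point gives a linear system:
  4a - 2b + c = 29
  a + b + c = 2
  49a + 7b + c = 272
Solving the system yields a = 6, b = -3, c = -1.
So p(t) = 6t^2 - 3t - 1.
Then p(4) = 83.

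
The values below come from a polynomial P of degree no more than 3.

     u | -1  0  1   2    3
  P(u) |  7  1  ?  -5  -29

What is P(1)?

The 4 known points determine the degree-3 polynomial uniquely.
Write P(u) = au^3 + bu^2 + cu + d. Substituting each data point gives a linear system:
  -a + b - c + d = 7
  d = 1
  8a + 4b + 2c + d = -5
  27a + 9b + 3c + d = -29
Solving the system yields a = -2, b = 3, c = -1, d = 1.
So P(u) = -2u^3 + 3u^2 - u + 1.
Then P(1) = 1.

1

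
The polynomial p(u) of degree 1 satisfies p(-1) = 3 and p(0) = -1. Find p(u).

p(u) = -4u - 1

Write p(u) = au + b. Substituting each data point gives a linear system:
  -a + b = 3
  b = -1
Solving the system yields a = -4, b = -1.
So p(u) = -4u - 1.
Check: p(-1) = 3. ✓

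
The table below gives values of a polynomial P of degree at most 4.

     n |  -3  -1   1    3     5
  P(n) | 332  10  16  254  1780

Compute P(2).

67

Using the Lagrange interpolation formula with nodes -3, -1, 1, 3, 5:
  L_0(n) = (n + 1)(n - 1)(n - 3)(n - 5) / 384
  L_1(n) = (n + 3)(n - 1)(n - 3)(n - 5) / -96
  L_2(n) = (n + 3)(n + 1)(n - 3)(n - 5) / 64
  L_3(n) = (n + 3)(n + 1)(n - 1)(n - 5) / -96
  L_4(n) = (n + 3)(n + 1)(n - 1)(n - 3) / 384
Then P(n) = 332·L_0(n) + 10·L_1(n) + 16·L_2(n) + 254·L_3(n) + 1780·L_4(n).
Expanding and collecting terms gives P(n) = 3n⁴ - 2n³ + 5n² + 5n + 5.
Evaluating at n = 2: P(2) = 67.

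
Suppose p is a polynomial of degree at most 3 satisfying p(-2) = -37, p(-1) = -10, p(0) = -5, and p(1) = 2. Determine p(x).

Write p(x) = ax^3 + bx^2 + cx + d. Substituting each data point gives a linear system:
  -8a + 4b - 2c + d = -37
  -a + b - c + d = -10
  d = -5
  a + b + c + d = 2
Solving the system yields a = 4, b = 1, c = 2, d = -5.
So p(x) = 4x^3 + x^2 + 2x - 5.
Check: p(1) = 2. ✓

p(x) = 4x^3 + x^2 + 2x - 5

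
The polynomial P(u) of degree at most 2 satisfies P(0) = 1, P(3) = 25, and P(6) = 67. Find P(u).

Using the Lagrange interpolation formula with nodes 0, 3, 6:
  L_0(u) = (u - 3)(u - 6) / 18
  L_1(u) = u(u - 6) / -9
  L_2(u) = u(u - 3) / 18
Then P(u) = 1·L_0(u) + 25·L_1(u) + 67·L_2(u).
Expanding and collecting terms gives P(u) = u² + 5u + 1.
Check: P(3) = 25. ✓

P(u) = u^2 + 5u + 1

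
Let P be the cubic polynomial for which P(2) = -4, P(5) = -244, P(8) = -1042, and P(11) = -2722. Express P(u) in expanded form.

Using the Lagrange interpolation formula with nodes 2, 5, 8, 11:
  L_0(u) = (u - 5)(u - 8)(u - 11) / -162
  L_1(u) = (u - 2)(u - 8)(u - 11) / 54
  L_2(u) = (u - 2)(u - 5)(u - 11) / -54
  L_3(u) = (u - 2)(u - 5)(u - 8) / 162
Then P(u) = -4·L_0(u) - 244·L_1(u) - 1042·L_2(u) - 2722·L_3(u).
Expanding and collecting terms gives P(u) = -2u^3 - u^2 + 5u + 6.
Check: P(11) = -2722. ✓

P(u) = -2u^3 - u^2 + 5u + 6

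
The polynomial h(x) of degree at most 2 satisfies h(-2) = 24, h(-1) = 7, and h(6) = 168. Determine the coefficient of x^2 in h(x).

5

Write h(x) = ax^2 + bx + c. Substituting each data point gives a linear system:
  4a - 2b + c = 24
  a - b + c = 7
  36a + 6b + c = 168
Solving the system yields a = 5, b = -2, c = 0.
So h(x) = 5x² - 2x.
The leading coefficient is 5.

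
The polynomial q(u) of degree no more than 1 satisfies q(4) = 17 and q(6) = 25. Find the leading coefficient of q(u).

4

Write q(u) = au + b. Substituting each data point gives a linear system:
  4a + b = 17
  6a + b = 25
Solving the system yields a = 4, b = 1.
So q(u) = 4u + 1.
The leading coefficient is 4.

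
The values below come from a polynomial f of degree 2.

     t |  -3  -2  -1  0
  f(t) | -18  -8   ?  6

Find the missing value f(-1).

0

On equispaced nodes a degree-2 polynomial has vanishing third forward difference, so
  - f(-3) + 3·f(-2) - 3·f(-1) + f(0) = 0.
Substituting the known values and solving for f(-1):
  -3·f(-1) = 0
  f(-1) = 0.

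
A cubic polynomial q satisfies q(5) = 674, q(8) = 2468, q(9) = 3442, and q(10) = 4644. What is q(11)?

6098

Write q(t) = at^3 + bt^2 + ct + d. Substituting each data point gives a linear system:
  125a + 25b + 5c + d = 674
  512a + 64b + 8c + d = 2468
  729a + 81b + 9c + d = 3442
  1000a + 100b + 10c + d = 4644
Solving the system yields a = 4, b = 6, c = 4, d = 4.
So q(t) = 4t³ + 6t² + 4t + 4.
Then q(11) = 6098.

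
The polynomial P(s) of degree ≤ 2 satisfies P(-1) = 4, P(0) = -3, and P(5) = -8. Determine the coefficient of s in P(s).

Write P(s) = as^2 + bs + c. Substituting each data point gives a linear system:
  a - b + c = 4
  c = -3
  25a + 5b + c = -8
Solving the system yields a = 1, b = -6, c = -3.
So P(s) = s² - 6s - 3.
The coefficient of s is -6.

-6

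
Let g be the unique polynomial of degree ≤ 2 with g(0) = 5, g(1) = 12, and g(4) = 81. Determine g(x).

g(x) = 4x^2 + 3x + 5

Using the Lagrange interpolation formula with nodes 0, 1, 4:
  L_0(x) = (x - 1)(x - 4) / 4
  L_1(x) = x(x - 4) / -3
  L_2(x) = x(x - 1) / 12
Then g(x) = 5·L_0(x) + 12·L_1(x) + 81·L_2(x).
Expanding and collecting terms gives g(x) = 4x² + 3x + 5.
Check: g(4) = 81. ✓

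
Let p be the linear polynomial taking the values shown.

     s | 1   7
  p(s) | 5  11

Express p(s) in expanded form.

Write p(s) = as + b. Substituting each data point gives a linear system:
  a + b = 5
  7a + b = 11
Solving the system yields a = 1, b = 4.
So p(s) = s + 4.
Check: p(7) = 11. ✓

p(s) = s + 4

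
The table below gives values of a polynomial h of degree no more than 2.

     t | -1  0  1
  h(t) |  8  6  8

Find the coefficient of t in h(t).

Write h(t) = at^2 + bt + c. Substituting each data point gives a linear system:
  a - b + c = 8
  c = 6
  a + b + c = 8
Solving the system yields a = 2, b = 0, c = 6.
So h(t) = 2t^2 + 6.
The coefficient of t is 0.

0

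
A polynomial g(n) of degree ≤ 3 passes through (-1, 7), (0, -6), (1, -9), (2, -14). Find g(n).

g(n) = -2n^3 + 5n^2 - 6n - 6

Using the Lagrange interpolation formula with nodes -1, 0, 1, 2:
  L_0(n) = n(n - 1)(n - 2) / -6
  L_1(n) = (n + 1)(n - 1)(n - 2) / 2
  L_2(n) = (n + 1)n(n - 2) / -2
  L_3(n) = (n + 1)n(n - 1) / 6
Then g(n) = 7·L_0(n) - 6·L_1(n) - 9·L_2(n) - 14·L_3(n).
Expanding and collecting terms gives g(n) = -2n^3 + 5n^2 - 6n - 6.
Check: g(0) = -6. ✓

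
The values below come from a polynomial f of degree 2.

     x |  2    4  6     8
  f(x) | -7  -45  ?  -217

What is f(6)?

The 3 known points determine the degree-2 polynomial uniquely.
Write f(x) = ax^2 + bx + c. Substituting each data point gives a linear system:
  4a + 2b + c = -7
  16a + 4b + c = -45
  64a + 8b + c = -217
Solving the system yields a = -4, b = 5, c = -1.
So f(x) = -4x^2 + 5x - 1.
Then f(6) = -115.

-115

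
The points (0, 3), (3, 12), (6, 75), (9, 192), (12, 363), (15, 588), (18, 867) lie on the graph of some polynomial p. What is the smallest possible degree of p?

2

Forward differences of the values at s = 0, 3, 6, 9, 12, 15, 18:
  p  : 3  12  75  192  363  588  867
  Δ  : 9  63  117  171  225  279
  Δ^2: 54  54  54  54  54
  Δ^3: 0  0  0  0
  Δ^4: 0  0  0
  Δ^5: 0  0
  Δ^6: 0
The second differences are constant (54) and nonzero, while all higher differences vanish, so the minimal degree is 2.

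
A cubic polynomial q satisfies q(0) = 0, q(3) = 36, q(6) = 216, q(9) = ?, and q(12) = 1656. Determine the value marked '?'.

702

On equispaced nodes a degree-3 polynomial has vanishing fourth forward difference, so
  q(0) - 4·q(3) + 6·q(6) - 4·q(9) + q(12) = 0.
Substituting the known values and solving for q(9):
  -4·q(9) = -2808
  q(9) = 702.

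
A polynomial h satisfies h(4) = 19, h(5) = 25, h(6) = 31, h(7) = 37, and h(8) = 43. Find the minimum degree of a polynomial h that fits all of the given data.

Forward differences of the values at s = 4, 5, 6, 7, 8:
  h  : 19  25  31  37  43
  Δ  : 6  6  6  6
  Δ^2: 0  0  0
  Δ^3: 0  0
  Δ^4: 0
The first differences are constant (6) and nonzero, while all higher differences vanish, so the minimal degree is 1.

1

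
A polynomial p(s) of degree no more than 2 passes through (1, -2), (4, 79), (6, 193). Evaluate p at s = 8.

355

Write p(s) = as^2 + bs + c. Substituting each data point gives a linear system:
  a + b + c = -2
  16a + 4b + c = 79
  36a + 6b + c = 193
Solving the system yields a = 6, b = -3, c = -5.
So p(s) = 6s² - 3s - 5.
Then p(8) = 355.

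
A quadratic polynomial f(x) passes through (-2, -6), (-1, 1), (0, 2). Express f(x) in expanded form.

Using the Lagrange interpolation formula with nodes -2, -1, 0:
  L_0(x) = (x + 1)x / 2
  L_1(x) = (x + 2)x / -1
  L_2(x) = (x + 2)(x + 1) / 2
Then f(x) = -6·L_0(x) + 1·L_1(x) + 2·L_2(x).
Expanding and collecting terms gives f(x) = -3x^2 - 2x + 2.
Check: f(-1) = 1. ✓

f(x) = -3x^2 - 2x + 2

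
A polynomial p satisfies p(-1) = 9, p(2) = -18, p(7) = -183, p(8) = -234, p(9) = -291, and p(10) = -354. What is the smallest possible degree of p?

Divided differences on the nodes -1, 2, 7, 8, 9, 10:
  order 0: 9  -18  -183  -234  -291  -354
  order 1: -9  -33  -51  -57  -63
  order 2: -3  -3  -3  -3
  order 3: 0  0  0
  order 4: 0  0
  order 5: 0
The order-2 divided differences are all -3 (nonzero) and every higher order vanishes, so the data lies on a polynomial of degree exactly 2.

2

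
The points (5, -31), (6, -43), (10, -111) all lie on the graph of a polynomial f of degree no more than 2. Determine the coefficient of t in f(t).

Write f(t) = at^2 + bt + c. Substituting each data point gives a linear system:
  25a + 5b + c = -31
  36a + 6b + c = -43
  100a + 10b + c = -111
Solving the system yields a = -1, b = -1, c = -1.
So f(t) = -t² - t - 1.
The coefficient of t is -1.

-1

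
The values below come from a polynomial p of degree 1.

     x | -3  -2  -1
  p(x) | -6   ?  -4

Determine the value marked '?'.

The 2 known points determine the degree-1 polynomial uniquely.
Write p(x) = ax + b. Substituting each data point gives a linear system:
  -3a + b = -6
  -a + b = -4
Solving the system yields a = 1, b = -3.
So p(x) = x - 3.
Then p(-2) = -5.

-5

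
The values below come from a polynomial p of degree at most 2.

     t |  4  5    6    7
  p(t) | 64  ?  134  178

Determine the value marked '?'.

96

On equispaced nodes a degree-2 polynomial has vanishing third forward difference, so
  - p(4) + 3·p(5) - 3·p(6) + p(7) = 0.
Substituting the known values and solving for p(5):
  3·p(5) = 288
  p(5) = 96.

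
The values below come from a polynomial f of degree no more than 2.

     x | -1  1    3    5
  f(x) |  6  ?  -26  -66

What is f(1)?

-2

The 3 known points determine the degree-2 polynomial uniquely.
Write f(x) = ax^2 + bx + c. Substituting each data point gives a linear system:
  a - b + c = 6
  9a + 3b + c = -26
  25a + 5b + c = -66
Solving the system yields a = -2, b = -4, c = 4.
So f(x) = -2x^2 - 4x + 4.
Then f(1) = -2.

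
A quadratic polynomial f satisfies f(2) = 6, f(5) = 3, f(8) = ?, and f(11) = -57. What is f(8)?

-18

The 3 known points determine the degree-2 polynomial uniquely.
Write f(n) = an^2 + bn + c. Substituting each data point gives a linear system:
  4a + 2b + c = 6
  25a + 5b + c = 3
  121a + 11b + c = -57
Solving the system yields a = -1, b = 6, c = -2.
So f(n) = -n² + 6n - 2.
Then f(8) = -18.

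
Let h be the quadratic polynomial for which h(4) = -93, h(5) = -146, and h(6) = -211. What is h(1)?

Write h(n) = an^2 + bn + c. Substituting each data point gives a linear system:
  16a + 4b + c = -93
  25a + 5b + c = -146
  36a + 6b + c = -211
Solving the system yields a = -6, b = 1, c = -1.
So h(n) = -6n^2 + n - 1.
Then h(1) = -6.

-6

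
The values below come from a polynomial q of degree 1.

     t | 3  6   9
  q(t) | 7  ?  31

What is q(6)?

19

On equispaced nodes a degree-1 polynomial has vanishing second forward difference, so
  q(3) - 2·q(6) + q(9) = 0.
Substituting the known values and solving for q(6):
  -2·q(6) = -38
  q(6) = 19.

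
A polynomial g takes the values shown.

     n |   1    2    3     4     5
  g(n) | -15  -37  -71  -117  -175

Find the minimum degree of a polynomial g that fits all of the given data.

2

Forward differences of the values at n = 1, 2, 3, 4, 5:
  g  : -15  -37  -71  -117  -175
  Δ  : -22  -34  -46  -58
  Δ^2: -12  -12  -12
  Δ^3: 0  0
  Δ^4: 0
The second differences are constant (-12) and nonzero, while all higher differences vanish, so the minimal degree is 2.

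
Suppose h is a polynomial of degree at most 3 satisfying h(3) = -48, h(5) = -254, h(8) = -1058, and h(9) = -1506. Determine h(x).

h(x) = -2x^3 - x^2 + 3x + 6

Write h(x) = ax^3 + bx^2 + cx + d. Substituting each data point gives a linear system:
  27a + 9b + 3c + d = -48
  125a + 25b + 5c + d = -254
  512a + 64b + 8c + d = -1058
  729a + 81b + 9c + d = -1506
Solving the system yields a = -2, b = -1, c = 3, d = 6.
So h(x) = -2x³ - x² + 3x + 6.
Check: h(3) = -48. ✓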